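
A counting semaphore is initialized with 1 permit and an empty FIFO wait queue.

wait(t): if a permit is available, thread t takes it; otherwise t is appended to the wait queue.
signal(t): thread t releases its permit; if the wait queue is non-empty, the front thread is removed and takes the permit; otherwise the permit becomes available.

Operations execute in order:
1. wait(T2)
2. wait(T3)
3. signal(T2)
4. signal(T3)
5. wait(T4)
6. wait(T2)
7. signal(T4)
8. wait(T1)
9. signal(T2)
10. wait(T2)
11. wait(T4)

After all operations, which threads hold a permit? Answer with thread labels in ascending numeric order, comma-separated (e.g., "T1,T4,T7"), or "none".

Answer: T1

Derivation:
Step 1: wait(T2) -> count=0 queue=[] holders={T2}
Step 2: wait(T3) -> count=0 queue=[T3] holders={T2}
Step 3: signal(T2) -> count=0 queue=[] holders={T3}
Step 4: signal(T3) -> count=1 queue=[] holders={none}
Step 5: wait(T4) -> count=0 queue=[] holders={T4}
Step 6: wait(T2) -> count=0 queue=[T2] holders={T4}
Step 7: signal(T4) -> count=0 queue=[] holders={T2}
Step 8: wait(T1) -> count=0 queue=[T1] holders={T2}
Step 9: signal(T2) -> count=0 queue=[] holders={T1}
Step 10: wait(T2) -> count=0 queue=[T2] holders={T1}
Step 11: wait(T4) -> count=0 queue=[T2,T4] holders={T1}
Final holders: T1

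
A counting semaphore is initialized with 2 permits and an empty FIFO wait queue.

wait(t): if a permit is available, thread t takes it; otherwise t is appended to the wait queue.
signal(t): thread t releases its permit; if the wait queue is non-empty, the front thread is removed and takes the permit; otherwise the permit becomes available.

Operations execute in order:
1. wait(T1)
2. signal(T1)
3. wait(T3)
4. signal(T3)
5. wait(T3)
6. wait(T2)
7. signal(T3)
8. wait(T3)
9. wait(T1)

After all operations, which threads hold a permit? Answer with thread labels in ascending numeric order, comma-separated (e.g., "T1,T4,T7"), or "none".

Answer: T2,T3

Derivation:
Step 1: wait(T1) -> count=1 queue=[] holders={T1}
Step 2: signal(T1) -> count=2 queue=[] holders={none}
Step 3: wait(T3) -> count=1 queue=[] holders={T3}
Step 4: signal(T3) -> count=2 queue=[] holders={none}
Step 5: wait(T3) -> count=1 queue=[] holders={T3}
Step 6: wait(T2) -> count=0 queue=[] holders={T2,T3}
Step 7: signal(T3) -> count=1 queue=[] holders={T2}
Step 8: wait(T3) -> count=0 queue=[] holders={T2,T3}
Step 9: wait(T1) -> count=0 queue=[T1] holders={T2,T3}
Final holders: T2,T3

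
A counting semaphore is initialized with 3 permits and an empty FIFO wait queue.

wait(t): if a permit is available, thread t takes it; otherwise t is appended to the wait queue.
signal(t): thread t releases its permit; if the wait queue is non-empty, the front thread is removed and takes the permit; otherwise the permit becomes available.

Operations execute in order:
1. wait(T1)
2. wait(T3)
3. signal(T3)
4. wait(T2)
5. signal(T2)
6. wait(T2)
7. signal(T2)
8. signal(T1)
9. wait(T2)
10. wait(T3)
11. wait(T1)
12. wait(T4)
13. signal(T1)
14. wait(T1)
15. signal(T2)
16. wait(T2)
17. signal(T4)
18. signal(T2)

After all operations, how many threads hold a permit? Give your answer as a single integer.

Step 1: wait(T1) -> count=2 queue=[] holders={T1}
Step 2: wait(T3) -> count=1 queue=[] holders={T1,T3}
Step 3: signal(T3) -> count=2 queue=[] holders={T1}
Step 4: wait(T2) -> count=1 queue=[] holders={T1,T2}
Step 5: signal(T2) -> count=2 queue=[] holders={T1}
Step 6: wait(T2) -> count=1 queue=[] holders={T1,T2}
Step 7: signal(T2) -> count=2 queue=[] holders={T1}
Step 8: signal(T1) -> count=3 queue=[] holders={none}
Step 9: wait(T2) -> count=2 queue=[] holders={T2}
Step 10: wait(T3) -> count=1 queue=[] holders={T2,T3}
Step 11: wait(T1) -> count=0 queue=[] holders={T1,T2,T3}
Step 12: wait(T4) -> count=0 queue=[T4] holders={T1,T2,T3}
Step 13: signal(T1) -> count=0 queue=[] holders={T2,T3,T4}
Step 14: wait(T1) -> count=0 queue=[T1] holders={T2,T3,T4}
Step 15: signal(T2) -> count=0 queue=[] holders={T1,T3,T4}
Step 16: wait(T2) -> count=0 queue=[T2] holders={T1,T3,T4}
Step 17: signal(T4) -> count=0 queue=[] holders={T1,T2,T3}
Step 18: signal(T2) -> count=1 queue=[] holders={T1,T3}
Final holders: {T1,T3} -> 2 thread(s)

Answer: 2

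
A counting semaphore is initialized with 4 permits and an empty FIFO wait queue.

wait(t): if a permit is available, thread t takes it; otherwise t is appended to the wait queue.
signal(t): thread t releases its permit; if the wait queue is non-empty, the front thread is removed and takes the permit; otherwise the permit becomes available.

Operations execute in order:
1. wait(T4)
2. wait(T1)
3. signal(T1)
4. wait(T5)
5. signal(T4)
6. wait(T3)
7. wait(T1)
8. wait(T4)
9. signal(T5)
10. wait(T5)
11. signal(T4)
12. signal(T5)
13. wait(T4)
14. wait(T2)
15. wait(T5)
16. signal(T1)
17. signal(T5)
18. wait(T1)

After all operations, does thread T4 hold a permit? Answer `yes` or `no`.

Step 1: wait(T4) -> count=3 queue=[] holders={T4}
Step 2: wait(T1) -> count=2 queue=[] holders={T1,T4}
Step 3: signal(T1) -> count=3 queue=[] holders={T4}
Step 4: wait(T5) -> count=2 queue=[] holders={T4,T5}
Step 5: signal(T4) -> count=3 queue=[] holders={T5}
Step 6: wait(T3) -> count=2 queue=[] holders={T3,T5}
Step 7: wait(T1) -> count=1 queue=[] holders={T1,T3,T5}
Step 8: wait(T4) -> count=0 queue=[] holders={T1,T3,T4,T5}
Step 9: signal(T5) -> count=1 queue=[] holders={T1,T3,T4}
Step 10: wait(T5) -> count=0 queue=[] holders={T1,T3,T4,T5}
Step 11: signal(T4) -> count=1 queue=[] holders={T1,T3,T5}
Step 12: signal(T5) -> count=2 queue=[] holders={T1,T3}
Step 13: wait(T4) -> count=1 queue=[] holders={T1,T3,T4}
Step 14: wait(T2) -> count=0 queue=[] holders={T1,T2,T3,T4}
Step 15: wait(T5) -> count=0 queue=[T5] holders={T1,T2,T3,T4}
Step 16: signal(T1) -> count=0 queue=[] holders={T2,T3,T4,T5}
Step 17: signal(T5) -> count=1 queue=[] holders={T2,T3,T4}
Step 18: wait(T1) -> count=0 queue=[] holders={T1,T2,T3,T4}
Final holders: {T1,T2,T3,T4} -> T4 in holders

Answer: yes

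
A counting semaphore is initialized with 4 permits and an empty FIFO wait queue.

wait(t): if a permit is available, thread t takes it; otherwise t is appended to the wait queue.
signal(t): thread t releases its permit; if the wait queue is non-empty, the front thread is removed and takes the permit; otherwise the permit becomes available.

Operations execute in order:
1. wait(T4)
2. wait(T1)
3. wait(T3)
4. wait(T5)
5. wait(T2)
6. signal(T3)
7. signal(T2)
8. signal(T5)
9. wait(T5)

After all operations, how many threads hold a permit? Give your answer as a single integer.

Answer: 3

Derivation:
Step 1: wait(T4) -> count=3 queue=[] holders={T4}
Step 2: wait(T1) -> count=2 queue=[] holders={T1,T4}
Step 3: wait(T3) -> count=1 queue=[] holders={T1,T3,T4}
Step 4: wait(T5) -> count=0 queue=[] holders={T1,T3,T4,T5}
Step 5: wait(T2) -> count=0 queue=[T2] holders={T1,T3,T4,T5}
Step 6: signal(T3) -> count=0 queue=[] holders={T1,T2,T4,T5}
Step 7: signal(T2) -> count=1 queue=[] holders={T1,T4,T5}
Step 8: signal(T5) -> count=2 queue=[] holders={T1,T4}
Step 9: wait(T5) -> count=1 queue=[] holders={T1,T4,T5}
Final holders: {T1,T4,T5} -> 3 thread(s)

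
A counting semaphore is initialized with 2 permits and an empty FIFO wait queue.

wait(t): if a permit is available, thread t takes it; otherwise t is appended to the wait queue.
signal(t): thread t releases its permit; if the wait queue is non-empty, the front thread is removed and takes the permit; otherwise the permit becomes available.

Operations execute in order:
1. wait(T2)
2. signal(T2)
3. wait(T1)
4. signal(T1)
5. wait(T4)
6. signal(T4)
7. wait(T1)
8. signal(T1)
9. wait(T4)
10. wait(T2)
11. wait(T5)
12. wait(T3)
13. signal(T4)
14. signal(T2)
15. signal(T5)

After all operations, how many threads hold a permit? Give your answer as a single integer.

Step 1: wait(T2) -> count=1 queue=[] holders={T2}
Step 2: signal(T2) -> count=2 queue=[] holders={none}
Step 3: wait(T1) -> count=1 queue=[] holders={T1}
Step 4: signal(T1) -> count=2 queue=[] holders={none}
Step 5: wait(T4) -> count=1 queue=[] holders={T4}
Step 6: signal(T4) -> count=2 queue=[] holders={none}
Step 7: wait(T1) -> count=1 queue=[] holders={T1}
Step 8: signal(T1) -> count=2 queue=[] holders={none}
Step 9: wait(T4) -> count=1 queue=[] holders={T4}
Step 10: wait(T2) -> count=0 queue=[] holders={T2,T4}
Step 11: wait(T5) -> count=0 queue=[T5] holders={T2,T4}
Step 12: wait(T3) -> count=0 queue=[T5,T3] holders={T2,T4}
Step 13: signal(T4) -> count=0 queue=[T3] holders={T2,T5}
Step 14: signal(T2) -> count=0 queue=[] holders={T3,T5}
Step 15: signal(T5) -> count=1 queue=[] holders={T3}
Final holders: {T3} -> 1 thread(s)

Answer: 1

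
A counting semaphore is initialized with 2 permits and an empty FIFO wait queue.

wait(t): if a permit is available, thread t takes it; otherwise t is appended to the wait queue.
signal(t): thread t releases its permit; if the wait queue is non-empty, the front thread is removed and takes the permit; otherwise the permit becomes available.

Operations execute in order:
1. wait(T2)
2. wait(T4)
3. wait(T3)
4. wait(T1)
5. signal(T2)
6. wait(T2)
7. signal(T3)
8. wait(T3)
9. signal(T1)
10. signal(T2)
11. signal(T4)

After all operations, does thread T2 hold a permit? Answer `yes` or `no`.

Answer: no

Derivation:
Step 1: wait(T2) -> count=1 queue=[] holders={T2}
Step 2: wait(T4) -> count=0 queue=[] holders={T2,T4}
Step 3: wait(T3) -> count=0 queue=[T3] holders={T2,T4}
Step 4: wait(T1) -> count=0 queue=[T3,T1] holders={T2,T4}
Step 5: signal(T2) -> count=0 queue=[T1] holders={T3,T4}
Step 6: wait(T2) -> count=0 queue=[T1,T2] holders={T3,T4}
Step 7: signal(T3) -> count=0 queue=[T2] holders={T1,T4}
Step 8: wait(T3) -> count=0 queue=[T2,T3] holders={T1,T4}
Step 9: signal(T1) -> count=0 queue=[T3] holders={T2,T4}
Step 10: signal(T2) -> count=0 queue=[] holders={T3,T4}
Step 11: signal(T4) -> count=1 queue=[] holders={T3}
Final holders: {T3} -> T2 not in holders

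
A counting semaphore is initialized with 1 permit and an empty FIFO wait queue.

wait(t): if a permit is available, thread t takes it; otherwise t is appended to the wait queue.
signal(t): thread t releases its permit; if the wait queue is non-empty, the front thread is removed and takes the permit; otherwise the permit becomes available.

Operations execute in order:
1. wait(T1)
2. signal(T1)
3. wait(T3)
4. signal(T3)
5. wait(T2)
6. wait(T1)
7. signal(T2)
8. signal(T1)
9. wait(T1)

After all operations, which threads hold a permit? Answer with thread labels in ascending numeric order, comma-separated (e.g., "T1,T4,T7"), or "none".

Step 1: wait(T1) -> count=0 queue=[] holders={T1}
Step 2: signal(T1) -> count=1 queue=[] holders={none}
Step 3: wait(T3) -> count=0 queue=[] holders={T3}
Step 4: signal(T3) -> count=1 queue=[] holders={none}
Step 5: wait(T2) -> count=0 queue=[] holders={T2}
Step 6: wait(T1) -> count=0 queue=[T1] holders={T2}
Step 7: signal(T2) -> count=0 queue=[] holders={T1}
Step 8: signal(T1) -> count=1 queue=[] holders={none}
Step 9: wait(T1) -> count=0 queue=[] holders={T1}
Final holders: T1

Answer: T1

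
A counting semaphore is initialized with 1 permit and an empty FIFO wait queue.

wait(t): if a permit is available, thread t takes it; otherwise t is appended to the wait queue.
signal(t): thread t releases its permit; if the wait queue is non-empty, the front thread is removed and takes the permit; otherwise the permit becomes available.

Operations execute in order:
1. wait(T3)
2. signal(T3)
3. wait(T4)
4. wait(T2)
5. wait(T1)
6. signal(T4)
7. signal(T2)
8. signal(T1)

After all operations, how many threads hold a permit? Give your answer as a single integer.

Step 1: wait(T3) -> count=0 queue=[] holders={T3}
Step 2: signal(T3) -> count=1 queue=[] holders={none}
Step 3: wait(T4) -> count=0 queue=[] holders={T4}
Step 4: wait(T2) -> count=0 queue=[T2] holders={T4}
Step 5: wait(T1) -> count=0 queue=[T2,T1] holders={T4}
Step 6: signal(T4) -> count=0 queue=[T1] holders={T2}
Step 7: signal(T2) -> count=0 queue=[] holders={T1}
Step 8: signal(T1) -> count=1 queue=[] holders={none}
Final holders: {none} -> 0 thread(s)

Answer: 0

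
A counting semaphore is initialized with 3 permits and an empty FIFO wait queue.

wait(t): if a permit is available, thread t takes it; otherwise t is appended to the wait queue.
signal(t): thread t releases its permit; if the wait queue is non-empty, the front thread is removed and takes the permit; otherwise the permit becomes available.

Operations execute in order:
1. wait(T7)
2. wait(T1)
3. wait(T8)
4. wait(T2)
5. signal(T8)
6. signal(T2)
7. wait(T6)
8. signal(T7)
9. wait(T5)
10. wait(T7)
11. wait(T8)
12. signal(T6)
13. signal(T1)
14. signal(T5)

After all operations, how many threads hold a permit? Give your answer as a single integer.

Step 1: wait(T7) -> count=2 queue=[] holders={T7}
Step 2: wait(T1) -> count=1 queue=[] holders={T1,T7}
Step 3: wait(T8) -> count=0 queue=[] holders={T1,T7,T8}
Step 4: wait(T2) -> count=0 queue=[T2] holders={T1,T7,T8}
Step 5: signal(T8) -> count=0 queue=[] holders={T1,T2,T7}
Step 6: signal(T2) -> count=1 queue=[] holders={T1,T7}
Step 7: wait(T6) -> count=0 queue=[] holders={T1,T6,T7}
Step 8: signal(T7) -> count=1 queue=[] holders={T1,T6}
Step 9: wait(T5) -> count=0 queue=[] holders={T1,T5,T6}
Step 10: wait(T7) -> count=0 queue=[T7] holders={T1,T5,T6}
Step 11: wait(T8) -> count=0 queue=[T7,T8] holders={T1,T5,T6}
Step 12: signal(T6) -> count=0 queue=[T8] holders={T1,T5,T7}
Step 13: signal(T1) -> count=0 queue=[] holders={T5,T7,T8}
Step 14: signal(T5) -> count=1 queue=[] holders={T7,T8}
Final holders: {T7,T8} -> 2 thread(s)

Answer: 2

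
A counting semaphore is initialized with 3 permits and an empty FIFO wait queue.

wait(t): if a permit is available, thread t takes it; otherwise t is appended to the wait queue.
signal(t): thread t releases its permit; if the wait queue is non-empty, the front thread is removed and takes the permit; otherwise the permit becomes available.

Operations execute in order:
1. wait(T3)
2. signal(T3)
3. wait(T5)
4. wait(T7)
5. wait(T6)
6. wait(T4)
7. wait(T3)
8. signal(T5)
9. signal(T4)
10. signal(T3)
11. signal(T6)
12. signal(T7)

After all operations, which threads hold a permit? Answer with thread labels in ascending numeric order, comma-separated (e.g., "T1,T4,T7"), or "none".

Step 1: wait(T3) -> count=2 queue=[] holders={T3}
Step 2: signal(T3) -> count=3 queue=[] holders={none}
Step 3: wait(T5) -> count=2 queue=[] holders={T5}
Step 4: wait(T7) -> count=1 queue=[] holders={T5,T7}
Step 5: wait(T6) -> count=0 queue=[] holders={T5,T6,T7}
Step 6: wait(T4) -> count=0 queue=[T4] holders={T5,T6,T7}
Step 7: wait(T3) -> count=0 queue=[T4,T3] holders={T5,T6,T7}
Step 8: signal(T5) -> count=0 queue=[T3] holders={T4,T6,T7}
Step 9: signal(T4) -> count=0 queue=[] holders={T3,T6,T7}
Step 10: signal(T3) -> count=1 queue=[] holders={T6,T7}
Step 11: signal(T6) -> count=2 queue=[] holders={T7}
Step 12: signal(T7) -> count=3 queue=[] holders={none}
Final holders: none

Answer: none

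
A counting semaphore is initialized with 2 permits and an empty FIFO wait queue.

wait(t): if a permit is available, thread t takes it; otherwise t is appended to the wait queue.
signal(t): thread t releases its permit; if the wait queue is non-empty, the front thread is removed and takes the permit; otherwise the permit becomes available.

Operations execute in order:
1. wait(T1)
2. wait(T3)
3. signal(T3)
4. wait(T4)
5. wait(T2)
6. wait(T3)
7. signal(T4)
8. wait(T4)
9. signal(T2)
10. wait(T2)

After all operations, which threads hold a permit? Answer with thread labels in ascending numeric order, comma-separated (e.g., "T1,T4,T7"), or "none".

Answer: T1,T3

Derivation:
Step 1: wait(T1) -> count=1 queue=[] holders={T1}
Step 2: wait(T3) -> count=0 queue=[] holders={T1,T3}
Step 3: signal(T3) -> count=1 queue=[] holders={T1}
Step 4: wait(T4) -> count=0 queue=[] holders={T1,T4}
Step 5: wait(T2) -> count=0 queue=[T2] holders={T1,T4}
Step 6: wait(T3) -> count=0 queue=[T2,T3] holders={T1,T4}
Step 7: signal(T4) -> count=0 queue=[T3] holders={T1,T2}
Step 8: wait(T4) -> count=0 queue=[T3,T4] holders={T1,T2}
Step 9: signal(T2) -> count=0 queue=[T4] holders={T1,T3}
Step 10: wait(T2) -> count=0 queue=[T4,T2] holders={T1,T3}
Final holders: T1,T3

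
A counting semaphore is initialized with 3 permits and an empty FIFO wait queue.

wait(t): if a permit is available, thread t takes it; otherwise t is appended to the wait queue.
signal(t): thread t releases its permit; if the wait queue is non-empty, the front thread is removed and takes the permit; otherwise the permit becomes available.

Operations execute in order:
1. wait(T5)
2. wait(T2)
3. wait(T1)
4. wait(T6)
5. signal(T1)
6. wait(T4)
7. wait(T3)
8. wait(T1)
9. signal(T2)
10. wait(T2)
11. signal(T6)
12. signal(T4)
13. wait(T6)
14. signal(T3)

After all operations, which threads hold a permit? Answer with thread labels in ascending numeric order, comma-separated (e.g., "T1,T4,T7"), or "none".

Answer: T1,T2,T5

Derivation:
Step 1: wait(T5) -> count=2 queue=[] holders={T5}
Step 2: wait(T2) -> count=1 queue=[] holders={T2,T5}
Step 3: wait(T1) -> count=0 queue=[] holders={T1,T2,T5}
Step 4: wait(T6) -> count=0 queue=[T6] holders={T1,T2,T5}
Step 5: signal(T1) -> count=0 queue=[] holders={T2,T5,T6}
Step 6: wait(T4) -> count=0 queue=[T4] holders={T2,T5,T6}
Step 7: wait(T3) -> count=0 queue=[T4,T3] holders={T2,T5,T6}
Step 8: wait(T1) -> count=0 queue=[T4,T3,T1] holders={T2,T5,T6}
Step 9: signal(T2) -> count=0 queue=[T3,T1] holders={T4,T5,T6}
Step 10: wait(T2) -> count=0 queue=[T3,T1,T2] holders={T4,T5,T6}
Step 11: signal(T6) -> count=0 queue=[T1,T2] holders={T3,T4,T5}
Step 12: signal(T4) -> count=0 queue=[T2] holders={T1,T3,T5}
Step 13: wait(T6) -> count=0 queue=[T2,T6] holders={T1,T3,T5}
Step 14: signal(T3) -> count=0 queue=[T6] holders={T1,T2,T5}
Final holders: T1,T2,T5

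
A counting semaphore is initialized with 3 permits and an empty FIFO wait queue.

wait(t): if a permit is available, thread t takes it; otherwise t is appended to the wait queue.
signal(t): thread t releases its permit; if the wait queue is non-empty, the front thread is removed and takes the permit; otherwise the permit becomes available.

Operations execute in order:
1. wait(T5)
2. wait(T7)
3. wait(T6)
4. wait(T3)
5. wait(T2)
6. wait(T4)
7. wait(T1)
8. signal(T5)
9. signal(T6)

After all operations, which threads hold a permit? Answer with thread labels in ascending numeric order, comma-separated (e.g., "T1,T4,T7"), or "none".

Step 1: wait(T5) -> count=2 queue=[] holders={T5}
Step 2: wait(T7) -> count=1 queue=[] holders={T5,T7}
Step 3: wait(T6) -> count=0 queue=[] holders={T5,T6,T7}
Step 4: wait(T3) -> count=0 queue=[T3] holders={T5,T6,T7}
Step 5: wait(T2) -> count=0 queue=[T3,T2] holders={T5,T6,T7}
Step 6: wait(T4) -> count=0 queue=[T3,T2,T4] holders={T5,T6,T7}
Step 7: wait(T1) -> count=0 queue=[T3,T2,T4,T1] holders={T5,T6,T7}
Step 8: signal(T5) -> count=0 queue=[T2,T4,T1] holders={T3,T6,T7}
Step 9: signal(T6) -> count=0 queue=[T4,T1] holders={T2,T3,T7}
Final holders: T2,T3,T7

Answer: T2,T3,T7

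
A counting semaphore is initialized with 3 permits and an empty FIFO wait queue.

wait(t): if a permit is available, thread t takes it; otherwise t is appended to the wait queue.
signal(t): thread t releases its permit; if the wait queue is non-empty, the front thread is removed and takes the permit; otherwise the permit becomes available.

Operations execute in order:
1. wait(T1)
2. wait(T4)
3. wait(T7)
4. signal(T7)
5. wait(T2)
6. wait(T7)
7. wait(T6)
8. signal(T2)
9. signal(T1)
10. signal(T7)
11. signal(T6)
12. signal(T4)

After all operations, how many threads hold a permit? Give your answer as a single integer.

Answer: 0

Derivation:
Step 1: wait(T1) -> count=2 queue=[] holders={T1}
Step 2: wait(T4) -> count=1 queue=[] holders={T1,T4}
Step 3: wait(T7) -> count=0 queue=[] holders={T1,T4,T7}
Step 4: signal(T7) -> count=1 queue=[] holders={T1,T4}
Step 5: wait(T2) -> count=0 queue=[] holders={T1,T2,T4}
Step 6: wait(T7) -> count=0 queue=[T7] holders={T1,T2,T4}
Step 7: wait(T6) -> count=0 queue=[T7,T6] holders={T1,T2,T4}
Step 8: signal(T2) -> count=0 queue=[T6] holders={T1,T4,T7}
Step 9: signal(T1) -> count=0 queue=[] holders={T4,T6,T7}
Step 10: signal(T7) -> count=1 queue=[] holders={T4,T6}
Step 11: signal(T6) -> count=2 queue=[] holders={T4}
Step 12: signal(T4) -> count=3 queue=[] holders={none}
Final holders: {none} -> 0 thread(s)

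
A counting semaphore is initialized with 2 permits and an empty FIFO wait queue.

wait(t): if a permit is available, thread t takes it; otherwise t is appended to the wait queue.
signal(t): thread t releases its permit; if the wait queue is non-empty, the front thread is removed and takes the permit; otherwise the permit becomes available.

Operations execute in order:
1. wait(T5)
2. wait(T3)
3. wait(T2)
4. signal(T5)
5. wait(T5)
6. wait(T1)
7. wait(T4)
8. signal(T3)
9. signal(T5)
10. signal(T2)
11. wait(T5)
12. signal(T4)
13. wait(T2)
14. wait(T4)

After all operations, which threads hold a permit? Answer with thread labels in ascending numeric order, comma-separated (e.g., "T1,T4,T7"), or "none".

Answer: T1,T5

Derivation:
Step 1: wait(T5) -> count=1 queue=[] holders={T5}
Step 2: wait(T3) -> count=0 queue=[] holders={T3,T5}
Step 3: wait(T2) -> count=0 queue=[T2] holders={T3,T5}
Step 4: signal(T5) -> count=0 queue=[] holders={T2,T3}
Step 5: wait(T5) -> count=0 queue=[T5] holders={T2,T3}
Step 6: wait(T1) -> count=0 queue=[T5,T1] holders={T2,T3}
Step 7: wait(T4) -> count=0 queue=[T5,T1,T4] holders={T2,T3}
Step 8: signal(T3) -> count=0 queue=[T1,T4] holders={T2,T5}
Step 9: signal(T5) -> count=0 queue=[T4] holders={T1,T2}
Step 10: signal(T2) -> count=0 queue=[] holders={T1,T4}
Step 11: wait(T5) -> count=0 queue=[T5] holders={T1,T4}
Step 12: signal(T4) -> count=0 queue=[] holders={T1,T5}
Step 13: wait(T2) -> count=0 queue=[T2] holders={T1,T5}
Step 14: wait(T4) -> count=0 queue=[T2,T4] holders={T1,T5}
Final holders: T1,T5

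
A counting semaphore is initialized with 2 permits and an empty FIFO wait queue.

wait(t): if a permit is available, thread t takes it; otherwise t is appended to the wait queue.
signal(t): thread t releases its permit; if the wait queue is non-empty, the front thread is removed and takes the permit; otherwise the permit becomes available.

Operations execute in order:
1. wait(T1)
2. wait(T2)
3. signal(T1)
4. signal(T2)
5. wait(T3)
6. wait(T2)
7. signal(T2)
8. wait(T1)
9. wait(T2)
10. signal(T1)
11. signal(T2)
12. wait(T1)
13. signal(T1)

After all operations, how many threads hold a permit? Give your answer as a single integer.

Step 1: wait(T1) -> count=1 queue=[] holders={T1}
Step 2: wait(T2) -> count=0 queue=[] holders={T1,T2}
Step 3: signal(T1) -> count=1 queue=[] holders={T2}
Step 4: signal(T2) -> count=2 queue=[] holders={none}
Step 5: wait(T3) -> count=1 queue=[] holders={T3}
Step 6: wait(T2) -> count=0 queue=[] holders={T2,T3}
Step 7: signal(T2) -> count=1 queue=[] holders={T3}
Step 8: wait(T1) -> count=0 queue=[] holders={T1,T3}
Step 9: wait(T2) -> count=0 queue=[T2] holders={T1,T3}
Step 10: signal(T1) -> count=0 queue=[] holders={T2,T3}
Step 11: signal(T2) -> count=1 queue=[] holders={T3}
Step 12: wait(T1) -> count=0 queue=[] holders={T1,T3}
Step 13: signal(T1) -> count=1 queue=[] holders={T3}
Final holders: {T3} -> 1 thread(s)

Answer: 1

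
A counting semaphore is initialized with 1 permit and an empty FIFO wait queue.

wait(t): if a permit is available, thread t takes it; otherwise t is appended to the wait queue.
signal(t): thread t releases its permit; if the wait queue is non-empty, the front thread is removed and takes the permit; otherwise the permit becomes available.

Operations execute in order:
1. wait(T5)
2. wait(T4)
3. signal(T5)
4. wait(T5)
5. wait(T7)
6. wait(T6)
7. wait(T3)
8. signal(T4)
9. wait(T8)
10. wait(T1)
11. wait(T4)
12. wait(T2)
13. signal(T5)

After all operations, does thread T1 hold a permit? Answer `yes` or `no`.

Answer: no

Derivation:
Step 1: wait(T5) -> count=0 queue=[] holders={T5}
Step 2: wait(T4) -> count=0 queue=[T4] holders={T5}
Step 3: signal(T5) -> count=0 queue=[] holders={T4}
Step 4: wait(T5) -> count=0 queue=[T5] holders={T4}
Step 5: wait(T7) -> count=0 queue=[T5,T7] holders={T4}
Step 6: wait(T6) -> count=0 queue=[T5,T7,T6] holders={T4}
Step 7: wait(T3) -> count=0 queue=[T5,T7,T6,T3] holders={T4}
Step 8: signal(T4) -> count=0 queue=[T7,T6,T3] holders={T5}
Step 9: wait(T8) -> count=0 queue=[T7,T6,T3,T8] holders={T5}
Step 10: wait(T1) -> count=0 queue=[T7,T6,T3,T8,T1] holders={T5}
Step 11: wait(T4) -> count=0 queue=[T7,T6,T3,T8,T1,T4] holders={T5}
Step 12: wait(T2) -> count=0 queue=[T7,T6,T3,T8,T1,T4,T2] holders={T5}
Step 13: signal(T5) -> count=0 queue=[T6,T3,T8,T1,T4,T2] holders={T7}
Final holders: {T7} -> T1 not in holders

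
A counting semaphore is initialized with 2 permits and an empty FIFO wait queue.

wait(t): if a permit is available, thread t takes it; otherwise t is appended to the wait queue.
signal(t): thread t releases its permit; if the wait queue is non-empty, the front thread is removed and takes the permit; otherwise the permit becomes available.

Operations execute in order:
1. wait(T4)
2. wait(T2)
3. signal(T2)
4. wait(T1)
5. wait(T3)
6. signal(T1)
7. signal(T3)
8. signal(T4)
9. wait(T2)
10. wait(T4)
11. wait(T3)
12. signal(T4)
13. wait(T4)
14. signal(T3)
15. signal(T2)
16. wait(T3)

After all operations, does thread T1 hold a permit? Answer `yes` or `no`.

Step 1: wait(T4) -> count=1 queue=[] holders={T4}
Step 2: wait(T2) -> count=0 queue=[] holders={T2,T4}
Step 3: signal(T2) -> count=1 queue=[] holders={T4}
Step 4: wait(T1) -> count=0 queue=[] holders={T1,T4}
Step 5: wait(T3) -> count=0 queue=[T3] holders={T1,T4}
Step 6: signal(T1) -> count=0 queue=[] holders={T3,T4}
Step 7: signal(T3) -> count=1 queue=[] holders={T4}
Step 8: signal(T4) -> count=2 queue=[] holders={none}
Step 9: wait(T2) -> count=1 queue=[] holders={T2}
Step 10: wait(T4) -> count=0 queue=[] holders={T2,T4}
Step 11: wait(T3) -> count=0 queue=[T3] holders={T2,T4}
Step 12: signal(T4) -> count=0 queue=[] holders={T2,T3}
Step 13: wait(T4) -> count=0 queue=[T4] holders={T2,T3}
Step 14: signal(T3) -> count=0 queue=[] holders={T2,T4}
Step 15: signal(T2) -> count=1 queue=[] holders={T4}
Step 16: wait(T3) -> count=0 queue=[] holders={T3,T4}
Final holders: {T3,T4} -> T1 not in holders

Answer: no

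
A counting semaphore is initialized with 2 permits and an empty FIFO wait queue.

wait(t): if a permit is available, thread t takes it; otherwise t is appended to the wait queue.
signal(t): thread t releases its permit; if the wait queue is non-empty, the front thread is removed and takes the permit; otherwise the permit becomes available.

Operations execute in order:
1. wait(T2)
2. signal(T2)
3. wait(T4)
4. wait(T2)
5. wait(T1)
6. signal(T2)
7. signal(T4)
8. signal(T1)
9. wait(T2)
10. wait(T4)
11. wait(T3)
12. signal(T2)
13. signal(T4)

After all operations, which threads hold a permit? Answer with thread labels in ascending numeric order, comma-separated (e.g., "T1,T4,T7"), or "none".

Step 1: wait(T2) -> count=1 queue=[] holders={T2}
Step 2: signal(T2) -> count=2 queue=[] holders={none}
Step 3: wait(T4) -> count=1 queue=[] holders={T4}
Step 4: wait(T2) -> count=0 queue=[] holders={T2,T4}
Step 5: wait(T1) -> count=0 queue=[T1] holders={T2,T4}
Step 6: signal(T2) -> count=0 queue=[] holders={T1,T4}
Step 7: signal(T4) -> count=1 queue=[] holders={T1}
Step 8: signal(T1) -> count=2 queue=[] holders={none}
Step 9: wait(T2) -> count=1 queue=[] holders={T2}
Step 10: wait(T4) -> count=0 queue=[] holders={T2,T4}
Step 11: wait(T3) -> count=0 queue=[T3] holders={T2,T4}
Step 12: signal(T2) -> count=0 queue=[] holders={T3,T4}
Step 13: signal(T4) -> count=1 queue=[] holders={T3}
Final holders: T3

Answer: T3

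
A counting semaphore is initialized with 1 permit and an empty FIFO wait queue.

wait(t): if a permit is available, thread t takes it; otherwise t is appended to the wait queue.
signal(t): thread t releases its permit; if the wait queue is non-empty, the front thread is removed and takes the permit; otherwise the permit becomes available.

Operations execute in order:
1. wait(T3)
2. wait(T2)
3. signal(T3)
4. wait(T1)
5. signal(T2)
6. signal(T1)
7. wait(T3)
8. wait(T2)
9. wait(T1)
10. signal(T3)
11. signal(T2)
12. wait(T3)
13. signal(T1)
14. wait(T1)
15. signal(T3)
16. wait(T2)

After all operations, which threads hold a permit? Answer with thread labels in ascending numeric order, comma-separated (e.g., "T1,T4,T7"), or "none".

Answer: T1

Derivation:
Step 1: wait(T3) -> count=0 queue=[] holders={T3}
Step 2: wait(T2) -> count=0 queue=[T2] holders={T3}
Step 3: signal(T3) -> count=0 queue=[] holders={T2}
Step 4: wait(T1) -> count=0 queue=[T1] holders={T2}
Step 5: signal(T2) -> count=0 queue=[] holders={T1}
Step 6: signal(T1) -> count=1 queue=[] holders={none}
Step 7: wait(T3) -> count=0 queue=[] holders={T3}
Step 8: wait(T2) -> count=0 queue=[T2] holders={T3}
Step 9: wait(T1) -> count=0 queue=[T2,T1] holders={T3}
Step 10: signal(T3) -> count=0 queue=[T1] holders={T2}
Step 11: signal(T2) -> count=0 queue=[] holders={T1}
Step 12: wait(T3) -> count=0 queue=[T3] holders={T1}
Step 13: signal(T1) -> count=0 queue=[] holders={T3}
Step 14: wait(T1) -> count=0 queue=[T1] holders={T3}
Step 15: signal(T3) -> count=0 queue=[] holders={T1}
Step 16: wait(T2) -> count=0 queue=[T2] holders={T1}
Final holders: T1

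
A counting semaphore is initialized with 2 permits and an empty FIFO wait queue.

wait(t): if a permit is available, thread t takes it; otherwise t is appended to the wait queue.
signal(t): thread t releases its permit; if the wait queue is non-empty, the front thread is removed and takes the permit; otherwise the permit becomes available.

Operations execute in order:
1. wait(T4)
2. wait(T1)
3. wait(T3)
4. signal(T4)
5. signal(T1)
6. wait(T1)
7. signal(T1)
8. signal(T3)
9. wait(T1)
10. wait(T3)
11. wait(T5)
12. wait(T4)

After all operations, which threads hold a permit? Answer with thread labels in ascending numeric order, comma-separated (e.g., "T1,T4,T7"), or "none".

Answer: T1,T3

Derivation:
Step 1: wait(T4) -> count=1 queue=[] holders={T4}
Step 2: wait(T1) -> count=0 queue=[] holders={T1,T4}
Step 3: wait(T3) -> count=0 queue=[T3] holders={T1,T4}
Step 4: signal(T4) -> count=0 queue=[] holders={T1,T3}
Step 5: signal(T1) -> count=1 queue=[] holders={T3}
Step 6: wait(T1) -> count=0 queue=[] holders={T1,T3}
Step 7: signal(T1) -> count=1 queue=[] holders={T3}
Step 8: signal(T3) -> count=2 queue=[] holders={none}
Step 9: wait(T1) -> count=1 queue=[] holders={T1}
Step 10: wait(T3) -> count=0 queue=[] holders={T1,T3}
Step 11: wait(T5) -> count=0 queue=[T5] holders={T1,T3}
Step 12: wait(T4) -> count=0 queue=[T5,T4] holders={T1,T3}
Final holders: T1,T3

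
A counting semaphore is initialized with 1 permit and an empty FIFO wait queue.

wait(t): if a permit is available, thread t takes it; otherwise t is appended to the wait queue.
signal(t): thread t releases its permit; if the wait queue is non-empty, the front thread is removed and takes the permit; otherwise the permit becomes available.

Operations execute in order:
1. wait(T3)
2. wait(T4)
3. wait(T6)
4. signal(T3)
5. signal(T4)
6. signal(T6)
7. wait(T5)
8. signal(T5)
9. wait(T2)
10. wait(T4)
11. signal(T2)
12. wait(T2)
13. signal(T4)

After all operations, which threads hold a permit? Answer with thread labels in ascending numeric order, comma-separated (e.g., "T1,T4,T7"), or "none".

Answer: T2

Derivation:
Step 1: wait(T3) -> count=0 queue=[] holders={T3}
Step 2: wait(T4) -> count=0 queue=[T4] holders={T3}
Step 3: wait(T6) -> count=0 queue=[T4,T6] holders={T3}
Step 4: signal(T3) -> count=0 queue=[T6] holders={T4}
Step 5: signal(T4) -> count=0 queue=[] holders={T6}
Step 6: signal(T6) -> count=1 queue=[] holders={none}
Step 7: wait(T5) -> count=0 queue=[] holders={T5}
Step 8: signal(T5) -> count=1 queue=[] holders={none}
Step 9: wait(T2) -> count=0 queue=[] holders={T2}
Step 10: wait(T4) -> count=0 queue=[T4] holders={T2}
Step 11: signal(T2) -> count=0 queue=[] holders={T4}
Step 12: wait(T2) -> count=0 queue=[T2] holders={T4}
Step 13: signal(T4) -> count=0 queue=[] holders={T2}
Final holders: T2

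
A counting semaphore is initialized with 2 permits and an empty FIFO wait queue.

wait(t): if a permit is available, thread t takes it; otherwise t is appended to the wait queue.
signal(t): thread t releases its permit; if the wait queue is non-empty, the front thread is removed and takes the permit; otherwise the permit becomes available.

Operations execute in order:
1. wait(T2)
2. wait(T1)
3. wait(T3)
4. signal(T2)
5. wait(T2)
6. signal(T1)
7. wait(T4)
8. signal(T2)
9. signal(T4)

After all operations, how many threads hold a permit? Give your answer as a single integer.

Step 1: wait(T2) -> count=1 queue=[] holders={T2}
Step 2: wait(T1) -> count=0 queue=[] holders={T1,T2}
Step 3: wait(T3) -> count=0 queue=[T3] holders={T1,T2}
Step 4: signal(T2) -> count=0 queue=[] holders={T1,T3}
Step 5: wait(T2) -> count=0 queue=[T2] holders={T1,T3}
Step 6: signal(T1) -> count=0 queue=[] holders={T2,T3}
Step 7: wait(T4) -> count=0 queue=[T4] holders={T2,T3}
Step 8: signal(T2) -> count=0 queue=[] holders={T3,T4}
Step 9: signal(T4) -> count=1 queue=[] holders={T3}
Final holders: {T3} -> 1 thread(s)

Answer: 1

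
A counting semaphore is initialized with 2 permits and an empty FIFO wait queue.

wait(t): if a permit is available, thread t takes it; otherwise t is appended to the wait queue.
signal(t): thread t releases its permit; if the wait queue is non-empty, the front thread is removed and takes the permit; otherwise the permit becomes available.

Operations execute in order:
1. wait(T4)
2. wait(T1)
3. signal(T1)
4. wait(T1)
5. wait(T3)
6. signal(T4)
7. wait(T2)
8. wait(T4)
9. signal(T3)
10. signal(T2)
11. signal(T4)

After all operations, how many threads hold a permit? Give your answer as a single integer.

Answer: 1

Derivation:
Step 1: wait(T4) -> count=1 queue=[] holders={T4}
Step 2: wait(T1) -> count=0 queue=[] holders={T1,T4}
Step 3: signal(T1) -> count=1 queue=[] holders={T4}
Step 4: wait(T1) -> count=0 queue=[] holders={T1,T4}
Step 5: wait(T3) -> count=0 queue=[T3] holders={T1,T4}
Step 6: signal(T4) -> count=0 queue=[] holders={T1,T3}
Step 7: wait(T2) -> count=0 queue=[T2] holders={T1,T3}
Step 8: wait(T4) -> count=0 queue=[T2,T4] holders={T1,T3}
Step 9: signal(T3) -> count=0 queue=[T4] holders={T1,T2}
Step 10: signal(T2) -> count=0 queue=[] holders={T1,T4}
Step 11: signal(T4) -> count=1 queue=[] holders={T1}
Final holders: {T1} -> 1 thread(s)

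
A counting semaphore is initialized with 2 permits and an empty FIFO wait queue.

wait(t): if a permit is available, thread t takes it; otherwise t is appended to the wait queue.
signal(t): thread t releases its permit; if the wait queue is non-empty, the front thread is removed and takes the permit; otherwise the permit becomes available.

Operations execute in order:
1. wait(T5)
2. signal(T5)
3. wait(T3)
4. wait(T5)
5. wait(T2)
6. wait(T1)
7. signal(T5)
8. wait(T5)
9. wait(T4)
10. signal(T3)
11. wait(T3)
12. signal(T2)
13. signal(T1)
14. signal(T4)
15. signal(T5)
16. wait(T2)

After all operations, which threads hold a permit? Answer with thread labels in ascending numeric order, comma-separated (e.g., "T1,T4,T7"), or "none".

Step 1: wait(T5) -> count=1 queue=[] holders={T5}
Step 2: signal(T5) -> count=2 queue=[] holders={none}
Step 3: wait(T3) -> count=1 queue=[] holders={T3}
Step 4: wait(T5) -> count=0 queue=[] holders={T3,T5}
Step 5: wait(T2) -> count=0 queue=[T2] holders={T3,T5}
Step 6: wait(T1) -> count=0 queue=[T2,T1] holders={T3,T5}
Step 7: signal(T5) -> count=0 queue=[T1] holders={T2,T3}
Step 8: wait(T5) -> count=0 queue=[T1,T5] holders={T2,T3}
Step 9: wait(T4) -> count=0 queue=[T1,T5,T4] holders={T2,T3}
Step 10: signal(T3) -> count=0 queue=[T5,T4] holders={T1,T2}
Step 11: wait(T3) -> count=0 queue=[T5,T4,T3] holders={T1,T2}
Step 12: signal(T2) -> count=0 queue=[T4,T3] holders={T1,T5}
Step 13: signal(T1) -> count=0 queue=[T3] holders={T4,T5}
Step 14: signal(T4) -> count=0 queue=[] holders={T3,T5}
Step 15: signal(T5) -> count=1 queue=[] holders={T3}
Step 16: wait(T2) -> count=0 queue=[] holders={T2,T3}
Final holders: T2,T3

Answer: T2,T3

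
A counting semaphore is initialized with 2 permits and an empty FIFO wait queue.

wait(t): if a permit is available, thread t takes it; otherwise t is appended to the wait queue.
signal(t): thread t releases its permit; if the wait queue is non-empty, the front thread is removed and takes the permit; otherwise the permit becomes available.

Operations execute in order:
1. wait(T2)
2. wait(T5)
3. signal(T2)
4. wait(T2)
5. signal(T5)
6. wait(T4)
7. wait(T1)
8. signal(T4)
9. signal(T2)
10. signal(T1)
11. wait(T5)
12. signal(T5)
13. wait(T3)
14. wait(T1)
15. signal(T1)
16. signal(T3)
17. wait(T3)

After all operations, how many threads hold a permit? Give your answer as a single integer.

Answer: 1

Derivation:
Step 1: wait(T2) -> count=1 queue=[] holders={T2}
Step 2: wait(T5) -> count=0 queue=[] holders={T2,T5}
Step 3: signal(T2) -> count=1 queue=[] holders={T5}
Step 4: wait(T2) -> count=0 queue=[] holders={T2,T5}
Step 5: signal(T5) -> count=1 queue=[] holders={T2}
Step 6: wait(T4) -> count=0 queue=[] holders={T2,T4}
Step 7: wait(T1) -> count=0 queue=[T1] holders={T2,T4}
Step 8: signal(T4) -> count=0 queue=[] holders={T1,T2}
Step 9: signal(T2) -> count=1 queue=[] holders={T1}
Step 10: signal(T1) -> count=2 queue=[] holders={none}
Step 11: wait(T5) -> count=1 queue=[] holders={T5}
Step 12: signal(T5) -> count=2 queue=[] holders={none}
Step 13: wait(T3) -> count=1 queue=[] holders={T3}
Step 14: wait(T1) -> count=0 queue=[] holders={T1,T3}
Step 15: signal(T1) -> count=1 queue=[] holders={T3}
Step 16: signal(T3) -> count=2 queue=[] holders={none}
Step 17: wait(T3) -> count=1 queue=[] holders={T3}
Final holders: {T3} -> 1 thread(s)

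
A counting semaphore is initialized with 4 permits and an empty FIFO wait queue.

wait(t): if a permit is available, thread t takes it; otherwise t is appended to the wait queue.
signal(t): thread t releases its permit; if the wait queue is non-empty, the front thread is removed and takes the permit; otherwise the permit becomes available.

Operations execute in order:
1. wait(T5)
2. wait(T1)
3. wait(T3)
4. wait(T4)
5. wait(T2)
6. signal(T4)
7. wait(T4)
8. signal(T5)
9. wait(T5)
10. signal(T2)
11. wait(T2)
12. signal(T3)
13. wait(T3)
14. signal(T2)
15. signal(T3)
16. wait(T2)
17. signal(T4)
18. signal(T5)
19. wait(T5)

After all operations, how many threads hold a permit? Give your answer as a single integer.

Step 1: wait(T5) -> count=3 queue=[] holders={T5}
Step 2: wait(T1) -> count=2 queue=[] holders={T1,T5}
Step 3: wait(T3) -> count=1 queue=[] holders={T1,T3,T5}
Step 4: wait(T4) -> count=0 queue=[] holders={T1,T3,T4,T5}
Step 5: wait(T2) -> count=0 queue=[T2] holders={T1,T3,T4,T5}
Step 6: signal(T4) -> count=0 queue=[] holders={T1,T2,T3,T5}
Step 7: wait(T4) -> count=0 queue=[T4] holders={T1,T2,T3,T5}
Step 8: signal(T5) -> count=0 queue=[] holders={T1,T2,T3,T4}
Step 9: wait(T5) -> count=0 queue=[T5] holders={T1,T2,T3,T4}
Step 10: signal(T2) -> count=0 queue=[] holders={T1,T3,T4,T5}
Step 11: wait(T2) -> count=0 queue=[T2] holders={T1,T3,T4,T5}
Step 12: signal(T3) -> count=0 queue=[] holders={T1,T2,T4,T5}
Step 13: wait(T3) -> count=0 queue=[T3] holders={T1,T2,T4,T5}
Step 14: signal(T2) -> count=0 queue=[] holders={T1,T3,T4,T5}
Step 15: signal(T3) -> count=1 queue=[] holders={T1,T4,T5}
Step 16: wait(T2) -> count=0 queue=[] holders={T1,T2,T4,T5}
Step 17: signal(T4) -> count=1 queue=[] holders={T1,T2,T5}
Step 18: signal(T5) -> count=2 queue=[] holders={T1,T2}
Step 19: wait(T5) -> count=1 queue=[] holders={T1,T2,T5}
Final holders: {T1,T2,T5} -> 3 thread(s)

Answer: 3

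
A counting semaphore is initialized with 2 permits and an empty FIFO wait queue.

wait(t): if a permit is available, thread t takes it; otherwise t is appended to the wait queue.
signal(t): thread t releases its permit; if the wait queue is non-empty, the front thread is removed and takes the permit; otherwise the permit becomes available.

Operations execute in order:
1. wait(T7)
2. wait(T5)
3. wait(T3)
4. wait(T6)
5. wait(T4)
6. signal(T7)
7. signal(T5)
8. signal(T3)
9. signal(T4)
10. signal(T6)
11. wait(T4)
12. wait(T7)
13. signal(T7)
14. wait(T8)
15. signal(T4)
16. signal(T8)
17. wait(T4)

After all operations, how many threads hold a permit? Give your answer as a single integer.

Step 1: wait(T7) -> count=1 queue=[] holders={T7}
Step 2: wait(T5) -> count=0 queue=[] holders={T5,T7}
Step 3: wait(T3) -> count=0 queue=[T3] holders={T5,T7}
Step 4: wait(T6) -> count=0 queue=[T3,T6] holders={T5,T7}
Step 5: wait(T4) -> count=0 queue=[T3,T6,T4] holders={T5,T7}
Step 6: signal(T7) -> count=0 queue=[T6,T4] holders={T3,T5}
Step 7: signal(T5) -> count=0 queue=[T4] holders={T3,T6}
Step 8: signal(T3) -> count=0 queue=[] holders={T4,T6}
Step 9: signal(T4) -> count=1 queue=[] holders={T6}
Step 10: signal(T6) -> count=2 queue=[] holders={none}
Step 11: wait(T4) -> count=1 queue=[] holders={T4}
Step 12: wait(T7) -> count=0 queue=[] holders={T4,T7}
Step 13: signal(T7) -> count=1 queue=[] holders={T4}
Step 14: wait(T8) -> count=0 queue=[] holders={T4,T8}
Step 15: signal(T4) -> count=1 queue=[] holders={T8}
Step 16: signal(T8) -> count=2 queue=[] holders={none}
Step 17: wait(T4) -> count=1 queue=[] holders={T4}
Final holders: {T4} -> 1 thread(s)

Answer: 1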